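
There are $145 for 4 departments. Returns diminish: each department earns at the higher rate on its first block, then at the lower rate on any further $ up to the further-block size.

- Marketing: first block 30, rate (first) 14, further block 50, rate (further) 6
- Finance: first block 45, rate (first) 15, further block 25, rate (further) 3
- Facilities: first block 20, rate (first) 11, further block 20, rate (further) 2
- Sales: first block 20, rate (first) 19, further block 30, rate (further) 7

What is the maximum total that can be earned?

1905

Order all 8 blocks by rate: Sales/tier1 19 > Finance/tier1 15 > Marketing/tier1 14 > Facilities/tier1 11 > Sales/tier2 7 > Marketing/tier2 6 > Finance/tier2 3 > Facilities/tier2 2.
Fill Sales tier1 block (20 at 19) → 125 left.
Fill Finance tier1 block (45 at 15) → 80 left.
Marketing/tier1 (14): +30 → 50 left.
Facilities/tier1 (11): +20 → 30 left.
Sales/tier2 (7): +30 → 0 left.
Total = 19×20 + 15×45 + 14×30 + 11×20 + 7×30 = 1905.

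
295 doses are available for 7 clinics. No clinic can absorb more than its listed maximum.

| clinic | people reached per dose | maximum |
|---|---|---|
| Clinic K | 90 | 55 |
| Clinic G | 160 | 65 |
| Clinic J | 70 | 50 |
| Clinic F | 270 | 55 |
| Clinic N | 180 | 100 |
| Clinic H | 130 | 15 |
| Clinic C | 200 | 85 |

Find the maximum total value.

Highest people reached per dose first: Clinic F 270 > Clinic C 200 > Clinic N 180 > Clinic G 160 > Clinic H 130 > Clinic K 90 > Clinic J 70.
Clinic F: +55 to 55 (cap) → 240 left.
Clinic C takes 85 to reach its cap of 85 → 155 left.
Give Clinic N 100 to hit its cap of 100 → 55 left.
Clinic G has room for 65 but only 55 remain, so it gets 55.
Total = 160×55 + 270×55 + 180×100 + 200×85 = 58650.

58650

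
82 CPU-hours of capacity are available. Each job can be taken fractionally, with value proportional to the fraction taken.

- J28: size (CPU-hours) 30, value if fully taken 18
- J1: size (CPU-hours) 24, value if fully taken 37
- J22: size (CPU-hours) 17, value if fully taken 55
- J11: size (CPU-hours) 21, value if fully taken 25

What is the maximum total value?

Best value per unit of size first: J22 55/17≈3.24, J1 37/24≈1.54, J11 25/21≈1.19, J28 18/30≈0.6.
Take all of J22 (17 CPU-hours, value 55) ; 65 CPU-hours left.
Take all of J1 (24 CPU-hours, value 37) ; 41 CPU-hours left.
Take all of J11 (21 CPU-hours, value 25) ; 20 CPU-hours left.
Only 20 CPU-hours remain; take 20/30 of J28 for value 18×20/30 = 12.
Total value = 129.

129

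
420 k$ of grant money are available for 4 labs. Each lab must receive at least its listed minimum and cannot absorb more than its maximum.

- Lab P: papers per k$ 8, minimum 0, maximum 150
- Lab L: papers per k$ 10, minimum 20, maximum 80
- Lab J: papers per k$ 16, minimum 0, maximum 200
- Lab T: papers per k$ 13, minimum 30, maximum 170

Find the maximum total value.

5910

Meeting every minimum uses 0+20+0+30 = 50 k$, leaving 370.
Order the labs by papers per k$: Lab J 16 > Lab T 13 > Lab L 10 > Lab P 8.
Give Lab J 200 more to hit its cap of 200 — 170 left.
Lab T: +140 to 170 (cap) — 30 left.
Lab L has room for 60 more but only 30 remain, so it gets 50.
Total = 10×50 + 16×200 + 13×170 = 5910.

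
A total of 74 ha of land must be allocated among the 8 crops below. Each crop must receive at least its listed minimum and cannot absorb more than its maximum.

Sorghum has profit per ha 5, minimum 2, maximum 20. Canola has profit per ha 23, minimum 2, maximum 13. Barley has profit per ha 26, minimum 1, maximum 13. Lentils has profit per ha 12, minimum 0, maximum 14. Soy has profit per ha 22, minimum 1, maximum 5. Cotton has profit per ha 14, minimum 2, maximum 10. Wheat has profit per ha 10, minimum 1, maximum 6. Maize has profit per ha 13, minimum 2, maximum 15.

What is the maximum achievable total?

Meeting every minimum uses 2+2+1+0+1+2+1+2 = 11 ha, leaving 63.
Rank by profit per ha: Barley 26 > Canola 23 > Soy 22 > Cotton 14 > Maize 13 > Lentils 12 > Wheat 10 > Sorghum 5.
Barley: +12 to 13 (cap) → 51 left.
Give Canola 11 more to hit its cap of 13 → 40 left.
Soy: +4 to 5 (cap) → 36 left.
Give Cotton 8 more to hit its cap of 10 → 28 left.
Give Maize 13 more to hit its cap of 15 → 15 left.
Lentils takes 14 more to reach its cap of 14 → 1 left.
Wheat has room for 5 more but only 1 remain, so it gets 2.
Total = 5×2 + 23×13 + 26×13 + 12×14 + 22×5 + 14×10 + 10×2 + 13×15 = 1280.

1280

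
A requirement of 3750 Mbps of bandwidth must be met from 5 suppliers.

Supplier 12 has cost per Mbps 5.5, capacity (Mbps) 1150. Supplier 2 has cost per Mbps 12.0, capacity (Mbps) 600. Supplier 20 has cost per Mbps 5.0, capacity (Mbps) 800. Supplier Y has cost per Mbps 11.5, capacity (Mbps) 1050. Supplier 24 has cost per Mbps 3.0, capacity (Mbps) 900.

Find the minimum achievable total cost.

Use suppliers in increasing cost order.
Take 900 from Supplier 24 at 3.0 → need 2850 more.
Supplier 20 (5.0): use full 800 → 2050 Mbps to go.
Supplier 12 at 5.5: take all 1150 Mbps → 900 still needed.
Supplier Y (11.5): take the remaining 900 → done.
Supplier 2: unused.
Cost = 900×3.0 + 800×5.0 + 1150×5.5 + 900×11.5 = 23375.

23375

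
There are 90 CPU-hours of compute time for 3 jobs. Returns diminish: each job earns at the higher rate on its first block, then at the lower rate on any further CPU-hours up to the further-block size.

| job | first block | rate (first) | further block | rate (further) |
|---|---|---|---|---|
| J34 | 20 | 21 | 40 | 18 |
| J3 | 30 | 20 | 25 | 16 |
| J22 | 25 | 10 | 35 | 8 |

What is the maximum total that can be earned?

Treat each block as its own option and order by rate: J34/T1 21 > J3/T1 20 > J34/T2 18 > J3/T2 16 > J22/T1 10 > J22/T2 8.
Fill J34 T1 block (20 at 21) — 70 left.
Fill J3 T1 block (30 at 20) — 40 left.
J34 T2 at 18: fill all 40 — 0 left.
Total = 21×20 + 20×30 + 18×40 = 1740.

1740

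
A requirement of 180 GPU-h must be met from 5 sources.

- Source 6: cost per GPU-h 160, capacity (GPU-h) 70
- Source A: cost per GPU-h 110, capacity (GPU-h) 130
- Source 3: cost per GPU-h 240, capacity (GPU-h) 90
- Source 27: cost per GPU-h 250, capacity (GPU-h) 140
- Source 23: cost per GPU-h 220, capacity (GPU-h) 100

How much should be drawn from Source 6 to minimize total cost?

50

Fill from the cheapest source first.
Source A (110): use full 130 → 50 GPU-h to go.
Take 50 from Source 6 at 160 to finish.
Source 23, Source 3, Source 27: unused.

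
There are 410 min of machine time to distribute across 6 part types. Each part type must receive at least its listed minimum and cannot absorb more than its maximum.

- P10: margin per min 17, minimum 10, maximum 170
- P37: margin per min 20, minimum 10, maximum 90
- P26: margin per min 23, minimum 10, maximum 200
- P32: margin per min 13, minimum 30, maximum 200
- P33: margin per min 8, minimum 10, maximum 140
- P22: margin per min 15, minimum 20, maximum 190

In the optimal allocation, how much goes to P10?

Meeting every minimum uses 10+10+10+30+10+20 = 90 min, leaving 320.
Rank by margin per min: P26 23 > P37 20 > P10 17 > P22 15 > P32 13 > P33 8.
P26 takes 190 more to reach its cap of 200 — 130 left.
P37 takes 80 more to reach its cap of 90 — 50 left.
P10 has room for 160 more but only 50 remain, so it gets 60.

60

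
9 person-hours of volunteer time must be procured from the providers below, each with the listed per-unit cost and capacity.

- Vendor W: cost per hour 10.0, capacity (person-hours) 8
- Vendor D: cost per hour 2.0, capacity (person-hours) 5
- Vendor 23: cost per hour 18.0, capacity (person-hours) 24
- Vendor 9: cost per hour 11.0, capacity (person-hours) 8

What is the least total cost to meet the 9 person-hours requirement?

Use providers in increasing cost order.
Take 5 from Vendor D at 2.0 → need 4 more.
Vendor W (10.0): take the remaining 4 → done.
Vendor 9, Vendor 23: unused.
Cost = 5×2.0 + 4×10.0 = 50.

50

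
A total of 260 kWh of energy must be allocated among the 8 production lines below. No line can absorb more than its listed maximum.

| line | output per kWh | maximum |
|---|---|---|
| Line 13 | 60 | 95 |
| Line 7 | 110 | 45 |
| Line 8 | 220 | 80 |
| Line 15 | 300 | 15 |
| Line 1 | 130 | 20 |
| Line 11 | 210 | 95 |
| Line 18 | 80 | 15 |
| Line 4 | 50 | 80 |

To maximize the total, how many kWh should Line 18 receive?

Rank by output per kWh: Line 15 300 > Line 8 220 > Line 11 210 > Line 1 130 > Line 7 110 > Line 18 80 > Line 13 60 > Line 4 50.
Give Line 15 15 to hit its cap of 15 — 245 left.
Give Line 8 80 to hit its cap of 80 — 165 left.
Line 11 takes 95 to reach its cap of 95 — 70 left.
Line 1: +20 to 20 (cap) — 50 left.
Line 7 takes 45 to reach its cap of 45 — 5 left.
Only 5 left; Line 18 takes them to reach 5.

5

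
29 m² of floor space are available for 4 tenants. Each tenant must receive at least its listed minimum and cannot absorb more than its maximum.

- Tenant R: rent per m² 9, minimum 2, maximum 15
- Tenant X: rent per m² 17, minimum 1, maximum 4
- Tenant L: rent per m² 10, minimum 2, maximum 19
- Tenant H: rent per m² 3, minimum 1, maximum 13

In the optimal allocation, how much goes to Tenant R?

5

Meeting every minimum uses 2+1+2+1 = 6 m², leaving 23.
Order the tenants by rent per m²: Tenant X 17 > Tenant L 10 > Tenant R 9 > Tenant H 3.
Give Tenant X 3 more to hit its cap of 4 ; 20 left.
Give Tenant L 17 more to hit its cap of 19 ; 3 left.
Tenant R has room for 13 more but only 3 remain, so it gets 5.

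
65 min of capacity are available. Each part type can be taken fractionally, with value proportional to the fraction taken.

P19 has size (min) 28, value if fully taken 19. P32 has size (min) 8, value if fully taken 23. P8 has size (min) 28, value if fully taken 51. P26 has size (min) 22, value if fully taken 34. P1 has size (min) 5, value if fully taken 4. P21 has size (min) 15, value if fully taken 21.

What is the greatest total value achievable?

Best value per unit of size first: P32 23/8≈2.88, P8 51/28≈1.82, P26 34/22≈1.55, P21 21/15≈1.4, P1 4/5≈0.8, P19 19/28≈0.679.
Take all of P32 (8 min, value 23) → 57 min left.
Take all of P8 (28 min, value 51) → 29 min left.
P26: take in full, 22 min for value 34 → 7 left.
Fill the last 7 min with part of P21: 7/15 of it earns 9.8.
Total value = 117.8.

117.8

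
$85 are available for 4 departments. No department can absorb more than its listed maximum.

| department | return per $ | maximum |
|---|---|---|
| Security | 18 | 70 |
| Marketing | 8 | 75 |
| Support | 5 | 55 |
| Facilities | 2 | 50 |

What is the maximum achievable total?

Order the departments by return per $: Security 18 > Marketing 8 > Support 5 > Facilities 2.
Security: +70 to 70 (cap) ; 15 left.
Only 15 left; Marketing takes them to reach 15.
Total = 18×70 + 8×15 = 1380.

1380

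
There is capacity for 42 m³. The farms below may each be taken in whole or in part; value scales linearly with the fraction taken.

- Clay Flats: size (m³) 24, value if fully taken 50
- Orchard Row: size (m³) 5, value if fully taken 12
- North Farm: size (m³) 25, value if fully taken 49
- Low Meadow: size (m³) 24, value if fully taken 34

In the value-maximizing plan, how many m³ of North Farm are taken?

13

Best value per unit of size first: Orchard Row 12/5≈2.4, Clay Flats 50/24≈2.08, North Farm 49/25≈1.96, Low Meadow 34/24≈1.42.
Orchard Row: take in full, 5 m³ for value 12 ; 37 left.
All 24 m³ of Clay Flats fit (value 50) ; 13 remain.
13 m³ left: a 13/25 share of North Farm gives 49×13/25 = 25.48.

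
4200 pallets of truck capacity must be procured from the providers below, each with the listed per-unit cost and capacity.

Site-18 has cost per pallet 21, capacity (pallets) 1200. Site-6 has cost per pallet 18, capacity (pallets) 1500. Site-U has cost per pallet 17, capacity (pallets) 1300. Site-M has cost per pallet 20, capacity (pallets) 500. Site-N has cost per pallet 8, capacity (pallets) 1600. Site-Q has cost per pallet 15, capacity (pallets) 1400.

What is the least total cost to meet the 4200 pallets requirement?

54200

Use providers in increasing cost order.
Site-N (8): use full 1600 — 2600 pallets to go.
Take 1400 from Site-Q at 15 — need 1200 more.
Site-U (17): take the remaining 1200 — done.
Site-6, Site-M, Site-18: unused.
Cost = 1600×8 + 1400×15 + 1200×17 = 54200.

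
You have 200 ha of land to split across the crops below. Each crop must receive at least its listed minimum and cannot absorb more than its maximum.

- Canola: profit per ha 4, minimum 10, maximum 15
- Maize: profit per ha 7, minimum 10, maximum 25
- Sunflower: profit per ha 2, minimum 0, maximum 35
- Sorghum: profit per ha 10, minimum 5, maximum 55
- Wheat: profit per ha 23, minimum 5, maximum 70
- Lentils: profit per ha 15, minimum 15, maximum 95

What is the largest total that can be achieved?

3295

Meeting every minimum uses 10+10+0+5+5+15 = 45 ha, leaving 155.
Highest profit per ha first: Wheat 23 > Lentils 15 > Sorghum 10 > Maize 7 > Canola 4 > Sunflower 2.
Give Wheat 65 more to hit its cap of 70 ; 90 left.
Give Lentils 80 more to hit its cap of 95 ; 10 left.
Only 10 left; Sorghum takes them to reach 15.
Total = 4×10 + 7×10 + 10×15 + 23×70 + 15×95 = 3295.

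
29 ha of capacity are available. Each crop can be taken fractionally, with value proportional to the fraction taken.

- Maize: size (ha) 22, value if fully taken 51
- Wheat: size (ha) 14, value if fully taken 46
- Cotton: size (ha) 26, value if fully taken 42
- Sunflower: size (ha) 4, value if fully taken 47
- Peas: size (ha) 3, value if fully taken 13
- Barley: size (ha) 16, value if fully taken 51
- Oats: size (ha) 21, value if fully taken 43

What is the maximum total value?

Sort by value density: Sunflower 47/4≈11.8, Peas 13/3≈4.33, Wheat 46/14≈3.29, Barley 51/16≈3.19, Maize 51/22≈2.32, Oats 43/21≈2.05, Cotton 42/26≈1.62.
All 4 ha of Sunflower fit (value 47) — 25 remain.
Peas: take in full, 3 ha for value 13 — 22 left.
All 14 ha of Wheat fit (value 46) — 8 remain.
Fill the last 8 ha with part of Barley: 8/16 of it earns 25.5.
Total value = 131.5.

131.5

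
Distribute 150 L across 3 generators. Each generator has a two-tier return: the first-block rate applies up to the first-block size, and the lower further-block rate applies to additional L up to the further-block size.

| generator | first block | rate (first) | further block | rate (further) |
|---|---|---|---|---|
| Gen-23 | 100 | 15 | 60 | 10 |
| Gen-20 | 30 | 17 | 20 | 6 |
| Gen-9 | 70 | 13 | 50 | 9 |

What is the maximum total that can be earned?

Treat each block as its own option and order by rate: Gen-20/first 17 > Gen-23/first 15 > Gen-9/first 13 > Gen-23/second 10 > Gen-9/second 9 > Gen-20/second 6.
Gen-20/first (17): +30 → 120 left.
Fill Gen-23 first block (100 at 15) → 20 left.
Gen-9/first: +20 of 70 at 13; pool empty.
Total = 17×30 + 15×100 + 13×20 = 2270.

2270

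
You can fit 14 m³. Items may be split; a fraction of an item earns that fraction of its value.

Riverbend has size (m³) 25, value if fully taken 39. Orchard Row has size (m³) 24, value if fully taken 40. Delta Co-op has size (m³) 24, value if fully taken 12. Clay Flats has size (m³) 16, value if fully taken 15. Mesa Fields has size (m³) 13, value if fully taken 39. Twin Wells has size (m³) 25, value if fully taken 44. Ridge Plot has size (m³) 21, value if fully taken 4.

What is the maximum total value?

Best value per unit of size first: Mesa Fields 39/13≈3, Twin Wells 44/25≈1.76, Orchard Row 40/24≈1.67, Riverbend 39/25≈1.56, Clay Flats 15/16≈0.938, Delta Co-op 12/24≈0.5, Ridge Plot 4/21≈0.19.
Take all of Mesa Fields (13 m³, value 39) — 1 m³ left.
1 m³ left: a 1/25 share of Twin Wells gives 44×1/25 = 1.76.
Total value = 40.76.

40.76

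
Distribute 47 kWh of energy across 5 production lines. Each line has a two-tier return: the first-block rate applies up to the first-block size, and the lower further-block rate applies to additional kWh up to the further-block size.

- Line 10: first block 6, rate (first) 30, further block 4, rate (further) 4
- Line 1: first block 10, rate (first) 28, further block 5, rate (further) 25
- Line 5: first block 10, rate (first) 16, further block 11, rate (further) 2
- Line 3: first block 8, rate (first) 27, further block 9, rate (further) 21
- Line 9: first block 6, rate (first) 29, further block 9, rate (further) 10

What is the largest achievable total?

1212

Rank every tier by rate: Line 10/tier1 30 > Line 9/tier1 29 > Line 1/tier1 28 > Line 3/tier1 27 > Line 1/tier2 25 > Line 3/tier2 21 > Line 5/tier1 16 > Line 9/tier2 10 > Line 10/tier2 4 > Line 5/tier2 2.
Fill Line 10 tier1 block (6 at 30) → 41 left.
Line 9 tier1 at 29: fill all 6 → 35 left.
Fill Line 1 tier1 block (10 at 28) → 25 left.
Line 3 tier1 at 27: fill all 8 → 17 left.
Fill Line 1 tier2 block (5 at 25) → 12 left.
Line 3 tier2 at 21: fill all 9 → 3 left.
Line 5/tier1: +3 of 10 at 16; pool empty.
Total = 30×6 + 29×6 + 28×10 + 27×8 + 25×5 + 21×9 + 16×3 = 1212.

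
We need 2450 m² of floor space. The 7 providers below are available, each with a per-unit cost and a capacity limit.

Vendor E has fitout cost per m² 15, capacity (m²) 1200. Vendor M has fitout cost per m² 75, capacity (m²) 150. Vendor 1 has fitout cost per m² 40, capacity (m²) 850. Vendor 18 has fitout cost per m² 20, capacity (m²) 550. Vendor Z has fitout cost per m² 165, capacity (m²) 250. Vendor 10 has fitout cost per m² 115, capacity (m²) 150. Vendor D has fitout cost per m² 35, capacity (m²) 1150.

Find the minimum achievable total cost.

Cheapest first:
Vendor E (15): use full 1200 ; 1250 m² to go.
Vendor 18 (20): use full 550 ; 700 m² to go.
Vendor D at 35: take 700 of its 1150 ; requirement met.
Vendor 1, Vendor M, Vendor 10, Vendor Z: unused.
Cost = 1200×15 + 550×20 + 700×35 = 53500.

53500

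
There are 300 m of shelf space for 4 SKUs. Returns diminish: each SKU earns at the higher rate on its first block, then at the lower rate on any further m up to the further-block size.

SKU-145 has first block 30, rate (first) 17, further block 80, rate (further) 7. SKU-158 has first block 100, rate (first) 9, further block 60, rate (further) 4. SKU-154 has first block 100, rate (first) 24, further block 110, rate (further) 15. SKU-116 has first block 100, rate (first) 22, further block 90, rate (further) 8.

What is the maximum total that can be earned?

6160

Order all 8 blocks by rate: SKU-154/first 24 > SKU-116/first 22 > SKU-145/first 17 > SKU-154/second 15 > SKU-158/first 9 > SKU-116/second 8 > SKU-145/second 7 > SKU-158/second 4.
SKU-154 first at 24: fill all 100 → 200 left.
Fill SKU-116 first block (100 at 22) → 100 left.
Fill SKU-145 first block (30 at 17) → 70 left.
70 remain; put them into SKU-154 second at 15.
Total = 24×100 + 22×100 + 17×30 + 15×70 = 6160.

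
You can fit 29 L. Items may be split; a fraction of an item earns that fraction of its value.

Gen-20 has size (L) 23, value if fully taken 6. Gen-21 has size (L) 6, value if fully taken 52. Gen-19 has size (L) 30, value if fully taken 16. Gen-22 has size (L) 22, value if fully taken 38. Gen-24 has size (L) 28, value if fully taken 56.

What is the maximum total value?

Best value per unit of size first: Gen-21 52/6≈8.67, Gen-24 56/28≈2, Gen-22 38/22≈1.73, Gen-19 16/30≈0.533, Gen-20 6/23≈0.261.
Gen-21: take in full, 6 L for value 52 ; 23 left.
23 L left: a 23/28 share of Gen-24 gives 56×23/28 = 46.
Total value = 98.

98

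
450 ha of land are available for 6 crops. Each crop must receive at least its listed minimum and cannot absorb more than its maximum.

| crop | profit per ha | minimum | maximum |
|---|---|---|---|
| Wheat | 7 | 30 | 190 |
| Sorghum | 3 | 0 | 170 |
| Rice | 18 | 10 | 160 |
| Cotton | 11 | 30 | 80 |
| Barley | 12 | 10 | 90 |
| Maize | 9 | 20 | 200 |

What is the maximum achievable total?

5860

Meeting every minimum uses 30+0+10+30+10+20 = 100 ha, leaving 350.
Highest profit per ha first: Rice 18 > Barley 12 > Cotton 11 > Maize 9 > Wheat 7 > Sorghum 3.
Rice takes 150 more to reach its cap of 160 ; 200 left.
Give Barley 80 more to hit its cap of 90 ; 120 left.
Cotton: +50 to 80 (cap) ; 70 left.
Maize: +70 (room for 180) → 90. Pool exhausted.
Total = 7×30 + 18×160 + 11×80 + 12×90 + 9×90 = 5860.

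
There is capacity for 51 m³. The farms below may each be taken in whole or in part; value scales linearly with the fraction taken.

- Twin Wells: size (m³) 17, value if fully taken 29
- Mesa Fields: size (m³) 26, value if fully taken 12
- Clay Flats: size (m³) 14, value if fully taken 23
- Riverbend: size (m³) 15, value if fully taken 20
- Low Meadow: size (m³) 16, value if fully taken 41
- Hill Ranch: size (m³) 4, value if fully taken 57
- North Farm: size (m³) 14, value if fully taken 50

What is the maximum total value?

Best value per unit of size first: Hill Ranch 57/4≈14.2, North Farm 50/14≈3.57, Low Meadow 41/16≈2.56, Twin Wells 29/17≈1.71, Clay Flats 23/14≈1.64, Riverbend 20/15≈1.33, Mesa Fields 12/26≈0.462.
Take all of Hill Ranch (4 m³, value 57) → 47 m³ left.
North Farm: take in full, 14 m³ for value 50 → 33 left.
Take all of Low Meadow (16 m³, value 41) → 17 m³ left.
All 17 m³ of Twin Wells fit (value 29) → 0 remain.
Total value = 177.

177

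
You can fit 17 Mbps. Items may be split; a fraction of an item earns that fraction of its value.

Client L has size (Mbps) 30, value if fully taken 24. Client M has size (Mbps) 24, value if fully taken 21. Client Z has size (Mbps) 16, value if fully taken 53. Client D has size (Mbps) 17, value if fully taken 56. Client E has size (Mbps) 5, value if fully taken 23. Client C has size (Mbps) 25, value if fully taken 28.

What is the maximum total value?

Best value per unit of size first: Client E 23/5≈4.6, Client Z 53/16≈3.31, Client D 56/17≈3.29, Client C 28/25≈1.12, Client M 21/24≈0.875, Client L 24/30≈0.8.
Client E: take in full, 5 Mbps for value 23 ; 12 left.
12 Mbps left: a 12/16 share of Client Z gives 53×12/16 = 39.75.
Total value = 62.75.

62.75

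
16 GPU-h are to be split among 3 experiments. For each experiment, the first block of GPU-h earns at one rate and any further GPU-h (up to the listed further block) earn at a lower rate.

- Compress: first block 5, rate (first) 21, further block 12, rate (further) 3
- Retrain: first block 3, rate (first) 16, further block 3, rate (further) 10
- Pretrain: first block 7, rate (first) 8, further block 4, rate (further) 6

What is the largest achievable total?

223

Order all 6 blocks by rate: Compress/first 21 > Retrain/first 16 > Retrain/second 10 > Pretrain/first 8 > Pretrain/second 6 > Compress/second 3.
Compress/first (21): +5 ; 11 left.
Fill Retrain first block (3 at 16) ; 8 left.
Retrain/second (10): +3 ; 5 left.
5 remain; put them into Pretrain first at 8.
Total = 21×5 + 16×3 + 10×3 + 8×5 = 223.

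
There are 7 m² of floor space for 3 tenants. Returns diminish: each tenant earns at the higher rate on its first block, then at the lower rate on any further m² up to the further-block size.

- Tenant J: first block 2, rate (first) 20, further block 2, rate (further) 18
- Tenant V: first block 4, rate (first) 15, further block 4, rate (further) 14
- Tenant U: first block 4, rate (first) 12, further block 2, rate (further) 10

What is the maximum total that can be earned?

Rank every tier by rate: Tenant J/T1 20 > Tenant J/T2 18 > Tenant V/T1 15 > Tenant V/T2 14 > Tenant U/T1 12 > Tenant U/T2 10.
Tenant J T1 at 20: fill all 2 → 5 left.
Fill Tenant J T2 block (2 at 18) → 3 left.
3 remain; put them into Tenant V T1 at 15.
Total = 20×2 + 18×2 + 15×3 = 121.

121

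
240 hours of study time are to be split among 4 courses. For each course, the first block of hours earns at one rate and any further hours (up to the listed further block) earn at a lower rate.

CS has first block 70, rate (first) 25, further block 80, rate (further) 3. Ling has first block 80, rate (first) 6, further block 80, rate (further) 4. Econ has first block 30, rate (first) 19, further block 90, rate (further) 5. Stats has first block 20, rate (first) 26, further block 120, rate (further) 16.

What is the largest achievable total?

4760

Treat each block as its own option and order by rate: Stats/first 26 > CS/first 25 > Econ/first 19 > Stats/second 16 > Ling/first 6 > Econ/second 5 > Ling/second 4 > CS/second 3.
Fill Stats first block (20 at 26) ; 220 left.
CS first at 25: fill all 70 ; 150 left.
Econ first at 19: fill all 30 ; 120 left.
Stats/second (16): +120 ; 0 left.
Total = 26×20 + 25×70 + 19×30 + 16×120 = 4760.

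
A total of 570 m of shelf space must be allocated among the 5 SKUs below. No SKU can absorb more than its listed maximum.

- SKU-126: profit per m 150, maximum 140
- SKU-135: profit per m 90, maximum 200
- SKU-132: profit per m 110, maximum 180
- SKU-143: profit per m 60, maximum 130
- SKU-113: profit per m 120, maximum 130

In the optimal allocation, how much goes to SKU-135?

120

Highest profit per m first: SKU-126 150 > SKU-113 120 > SKU-132 110 > SKU-135 90 > SKU-143 60.
SKU-126 takes 140 to reach its cap of 140 ; 430 left.
Give SKU-113 130 to hit its cap of 130 ; 300 left.
SKU-132 takes 180 to reach its cap of 180 ; 120 left.
SKU-135: +120 (room for 200) → 120. Pool exhausted.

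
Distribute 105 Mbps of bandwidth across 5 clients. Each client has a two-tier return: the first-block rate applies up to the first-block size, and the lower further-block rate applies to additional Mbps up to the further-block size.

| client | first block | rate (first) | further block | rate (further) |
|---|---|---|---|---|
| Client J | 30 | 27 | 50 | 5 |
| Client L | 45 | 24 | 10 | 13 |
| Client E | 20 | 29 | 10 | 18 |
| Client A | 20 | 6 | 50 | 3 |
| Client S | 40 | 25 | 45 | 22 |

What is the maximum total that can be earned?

Order all 10 blocks by rate: Client E/first 29 > Client J/first 27 > Client S/first 25 > Client L/first 24 > Client S/second 22 > Client E/second 18 > Client L/second 13 > Client A/first 6 > Client J/second 5 > Client A/second 3.
Client E first at 29: fill all 20 ; 85 left.
Fill Client J first block (30 at 27) ; 55 left.
Fill Client S first block (40 at 25) ; 15 left.
Client L/first: +15 of 45 at 24; pool empty.
Total = 29×20 + 27×30 + 25×40 + 24×15 = 2750.

2750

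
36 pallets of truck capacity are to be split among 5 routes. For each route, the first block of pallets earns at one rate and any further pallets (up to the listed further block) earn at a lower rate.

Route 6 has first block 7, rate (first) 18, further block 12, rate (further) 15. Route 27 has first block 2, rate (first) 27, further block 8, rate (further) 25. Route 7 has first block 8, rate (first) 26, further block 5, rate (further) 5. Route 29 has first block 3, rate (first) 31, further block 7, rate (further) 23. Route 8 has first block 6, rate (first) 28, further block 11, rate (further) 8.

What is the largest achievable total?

Treat each block as its own option and order by rate: Route 29/first 31 > Route 8/first 28 > Route 27/first 27 > Route 7/first 26 > Route 27/second 25 > Route 29/second 23 > Route 6/first 18 > Route 6/second 15 > Route 8/second 8 > Route 7/second 5.
Fill Route 29 first block (3 at 31) ; 33 left.
Route 8/first (28): +6 ; 27 left.
Route 27/first (27): +2 ; 25 left.
Fill Route 7 first block (8 at 26) ; 17 left.
Fill Route 27 second block (8 at 25) ; 9 left.
Route 29/second (23): +7 ; 2 left.
Route 6/first: +2 of 7 at 18; pool empty.
Total = 31×3 + 28×6 + 27×2 + 26×8 + 25×8 + 23×7 + 18×2 = 920.

920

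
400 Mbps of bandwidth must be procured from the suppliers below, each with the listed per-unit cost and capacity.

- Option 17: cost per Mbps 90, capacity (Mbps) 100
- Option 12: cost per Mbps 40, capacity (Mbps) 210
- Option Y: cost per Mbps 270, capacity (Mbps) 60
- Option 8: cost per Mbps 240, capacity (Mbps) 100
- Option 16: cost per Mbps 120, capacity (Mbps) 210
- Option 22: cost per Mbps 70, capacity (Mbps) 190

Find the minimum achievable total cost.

Cheapest first:
Option 12 (40): use full 210 — 190 Mbps to go.
Take 190 from Option 22 at 70 — need 0 more.
Option 17, Option 16, Option 8, Option Y: unused.
Cost = 210×40 + 190×70 = 21700.

21700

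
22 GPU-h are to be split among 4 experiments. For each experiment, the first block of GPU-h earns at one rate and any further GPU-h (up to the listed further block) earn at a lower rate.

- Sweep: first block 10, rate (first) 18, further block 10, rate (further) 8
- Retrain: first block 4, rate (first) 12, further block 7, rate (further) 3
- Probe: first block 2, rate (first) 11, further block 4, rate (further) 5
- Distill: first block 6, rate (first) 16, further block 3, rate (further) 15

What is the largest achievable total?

357

Rank every tier by rate: Sweep/tier1 18 > Distill/tier1 16 > Distill/tier2 15 > Retrain/tier1 12 > Probe/tier1 11 > Sweep/tier2 8 > Probe/tier2 5 > Retrain/tier2 3.
Fill Sweep tier1 block (10 at 18) — 12 left.
Distill tier1 at 16: fill all 6 — 6 left.
Fill Distill tier2 block (3 at 15) — 3 left.
3 remain; put them into Retrain tier1 at 12.
Total = 18×10 + 16×6 + 15×3 + 12×3 = 357.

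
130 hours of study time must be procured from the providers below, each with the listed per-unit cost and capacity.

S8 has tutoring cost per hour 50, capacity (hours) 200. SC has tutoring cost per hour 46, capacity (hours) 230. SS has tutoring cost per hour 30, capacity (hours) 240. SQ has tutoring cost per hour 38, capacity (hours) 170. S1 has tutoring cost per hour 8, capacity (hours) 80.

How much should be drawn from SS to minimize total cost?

50

Fill from the cheapest provider first.
S1 at 8: take all 80 hours → 50 still needed.
Take 50 from SS at 30 to finish.
SQ, SC, S8: unused.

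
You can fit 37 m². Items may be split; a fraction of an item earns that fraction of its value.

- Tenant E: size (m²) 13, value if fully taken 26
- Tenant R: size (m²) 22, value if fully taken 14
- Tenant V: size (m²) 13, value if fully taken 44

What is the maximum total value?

Rank by value-to-size ratio: Tenant V 44/13≈3.38, Tenant E 26/13≈2, Tenant R 14/22≈0.636.
All 13 m² of Tenant V fit (value 44) ; 24 remain.
All 13 m² of Tenant E fit (value 26) ; 11 remain.
Fill the last 11 m² with part of Tenant R: 11/22 of it earns 7.
Total value = 77.

77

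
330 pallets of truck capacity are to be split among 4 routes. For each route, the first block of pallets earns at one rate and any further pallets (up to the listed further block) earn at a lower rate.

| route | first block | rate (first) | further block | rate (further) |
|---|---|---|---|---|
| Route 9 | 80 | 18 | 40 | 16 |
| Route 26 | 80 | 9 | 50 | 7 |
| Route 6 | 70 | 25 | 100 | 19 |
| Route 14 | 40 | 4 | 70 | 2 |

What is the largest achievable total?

6090

Rank every tier by rate: Route 6/first 25 > Route 6/second 19 > Route 9/first 18 > Route 9/second 16 > Route 26/first 9 > Route 26/second 7 > Route 14/first 4 > Route 14/second 2.
Fill Route 6 first block (70 at 25) — 260 left.
Route 6 second at 19: fill all 100 — 160 left.
Route 9/first (18): +80 — 80 left.
Fill Route 9 second block (40 at 16) — 40 left.
Route 26 first at 9: only 40 left, fill 40.
Total = 25×70 + 19×100 + 18×80 + 16×40 + 9×40 = 6090.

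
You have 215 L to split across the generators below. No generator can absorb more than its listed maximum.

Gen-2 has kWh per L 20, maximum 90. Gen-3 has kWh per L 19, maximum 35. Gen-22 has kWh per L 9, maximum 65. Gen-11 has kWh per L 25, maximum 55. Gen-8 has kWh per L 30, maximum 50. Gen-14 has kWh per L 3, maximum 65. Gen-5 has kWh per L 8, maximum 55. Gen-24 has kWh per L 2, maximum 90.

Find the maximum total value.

5055

Order the generators by kWh per L: Gen-8 30 > Gen-11 25 > Gen-2 20 > Gen-3 19 > Gen-22 9 > Gen-5 8 > Gen-14 3 > Gen-24 2.
Gen-8 takes 50 to reach its cap of 50 — 165 left.
Give Gen-11 55 to hit its cap of 55 — 110 left.
Give Gen-2 90 to hit its cap of 90 — 20 left.
Only 20 left; Gen-3 takes them to reach 20.
Total = 20×90 + 19×20 + 25×55 + 30×50 = 5055.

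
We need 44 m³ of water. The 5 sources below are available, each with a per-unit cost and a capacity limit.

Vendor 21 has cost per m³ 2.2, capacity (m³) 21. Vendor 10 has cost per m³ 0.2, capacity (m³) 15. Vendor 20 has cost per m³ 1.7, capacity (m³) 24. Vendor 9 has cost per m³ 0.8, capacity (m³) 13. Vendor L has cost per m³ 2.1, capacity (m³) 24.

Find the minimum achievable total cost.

40.6

Fill from the cheapest source first.
Take 15 from Vendor 10 at 0.2 — need 29 more.
Take 13 from Vendor 9 at 0.8 — need 16 more.
Vendor 20 (1.7): take the remaining 16 — done.
Vendor L, Vendor 21: unused.
Cost = 15×0.2 + 13×0.8 + 16×1.7 = 40.6.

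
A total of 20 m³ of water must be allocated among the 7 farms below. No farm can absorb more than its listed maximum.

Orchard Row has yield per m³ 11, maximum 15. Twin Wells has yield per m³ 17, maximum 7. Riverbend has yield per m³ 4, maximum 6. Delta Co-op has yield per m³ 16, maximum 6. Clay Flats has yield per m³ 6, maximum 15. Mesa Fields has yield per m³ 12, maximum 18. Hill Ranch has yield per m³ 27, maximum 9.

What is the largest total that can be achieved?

Order the farms by yield per m³: Hill Ranch 27 > Twin Wells 17 > Delta Co-op 16 > Mesa Fields 12 > Orchard Row 11 > Clay Flats 6 > Riverbend 4.
Hill Ranch takes 9 to reach its cap of 9 → 11 left.
Twin Wells: +7 to 7 (cap) → 4 left.
Delta Co-op: +4 (room for 6) → 4. Pool exhausted.
Total = 17×7 + 16×4 + 27×9 = 426.

426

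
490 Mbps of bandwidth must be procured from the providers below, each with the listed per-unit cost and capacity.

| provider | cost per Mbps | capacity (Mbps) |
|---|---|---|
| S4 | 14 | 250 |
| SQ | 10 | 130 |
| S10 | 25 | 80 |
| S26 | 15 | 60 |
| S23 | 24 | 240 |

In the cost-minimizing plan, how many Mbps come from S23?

50

Cheapest first:
SQ (10): use full 130 ; 360 Mbps to go.
Take 250 from S4 at 14 ; need 110 more.
Take 60 from S26 at 15 ; need 50 more.
Take 50 from S23 at 24 to finish.
S10: unused.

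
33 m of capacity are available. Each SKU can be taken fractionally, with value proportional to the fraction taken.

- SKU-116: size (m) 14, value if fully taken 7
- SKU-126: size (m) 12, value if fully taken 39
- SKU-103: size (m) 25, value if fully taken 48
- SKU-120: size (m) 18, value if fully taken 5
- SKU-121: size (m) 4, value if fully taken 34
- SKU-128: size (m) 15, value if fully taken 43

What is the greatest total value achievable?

Sort by value density: SKU-121 34/4≈8.5, SKU-126 39/12≈3.25, SKU-128 43/15≈2.87, SKU-103 48/25≈1.92, SKU-116 7/14≈0.5, SKU-120 5/18≈0.278.
All 4 m of SKU-121 fit (value 34) → 29 remain.
SKU-126: take in full, 12 m for value 39 → 17 left.
All 15 m of SKU-128 fit (value 43) → 2 remain.
Fill the last 2 m with part of SKU-103: 2/25 of it earns 3.84.
Total value = 119.84.

119.84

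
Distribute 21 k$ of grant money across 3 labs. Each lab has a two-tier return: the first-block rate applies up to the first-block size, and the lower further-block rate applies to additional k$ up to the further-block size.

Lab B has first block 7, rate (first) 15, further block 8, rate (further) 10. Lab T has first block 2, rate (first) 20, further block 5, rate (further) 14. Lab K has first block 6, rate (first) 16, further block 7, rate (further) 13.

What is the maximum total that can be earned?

324

Treat each block as its own option and order by rate: Lab T/tier1 20 > Lab K/tier1 16 > Lab B/tier1 15 > Lab T/tier2 14 > Lab K/tier2 13 > Lab B/tier2 10.
Fill Lab T tier1 block (2 at 20) — 19 left.
Fill Lab K tier1 block (6 at 16) — 13 left.
Lab B tier1 at 15: fill all 7 — 6 left.
Fill Lab T tier2 block (5 at 14) — 1 left.
1 remain; put them into Lab K tier2 at 13.
Total = 20×2 + 16×6 + 15×7 + 14×5 + 13×1 = 324.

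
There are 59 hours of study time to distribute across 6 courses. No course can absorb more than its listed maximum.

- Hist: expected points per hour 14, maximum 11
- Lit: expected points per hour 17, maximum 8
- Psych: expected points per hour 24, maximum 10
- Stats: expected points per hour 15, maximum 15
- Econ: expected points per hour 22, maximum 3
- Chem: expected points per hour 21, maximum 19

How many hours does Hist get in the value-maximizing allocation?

4

Order the courses by expected points per hour: Psych 24 > Econ 22 > Chem 21 > Lit 17 > Stats 15 > Hist 14.
Give Psych 10 to hit its cap of 10 → 49 left.
Give Econ 3 to hit its cap of 3 → 46 left.
Chem takes 19 to reach its cap of 19 → 27 left.
Lit takes 8 to reach its cap of 8 → 19 left.
Stats: +15 to 15 (cap) → 4 left.
Hist has room for 11 but only 4 remain, so it gets 4.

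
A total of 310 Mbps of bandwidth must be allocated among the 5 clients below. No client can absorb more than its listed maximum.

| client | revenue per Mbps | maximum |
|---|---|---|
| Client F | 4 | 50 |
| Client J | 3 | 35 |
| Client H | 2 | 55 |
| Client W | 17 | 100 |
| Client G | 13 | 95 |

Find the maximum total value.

3300

Order the clients by revenue per Mbps: Client W 17 > Client G 13 > Client F 4 > Client J 3 > Client H 2.
Client W: +100 to 100 (cap) → 210 left.
Client G takes 95 to reach its cap of 95 → 115 left.
Give Client F 50 to hit its cap of 50 → 65 left.
Give Client J 35 to hit its cap of 35 → 30 left.
Client H: +30 (room for 55) → 30. Pool exhausted.
Total = 4×50 + 3×35 + 2×30 + 17×100 + 13×95 = 3300.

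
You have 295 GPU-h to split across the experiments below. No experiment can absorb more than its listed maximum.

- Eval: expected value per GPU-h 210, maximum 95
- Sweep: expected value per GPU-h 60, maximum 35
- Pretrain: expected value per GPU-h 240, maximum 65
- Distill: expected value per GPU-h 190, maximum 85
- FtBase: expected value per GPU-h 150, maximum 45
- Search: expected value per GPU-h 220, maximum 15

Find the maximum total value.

Rank by expected value per GPU-h: Pretrain 240 > Search 220 > Eval 210 > Distill 190 > FtBase 150 > Sweep 60.
Pretrain takes 65 to reach its cap of 65 — 230 left.
Search: +15 to 15 (cap) — 215 left.
Eval takes 95 to reach its cap of 95 — 120 left.
Give Distill 85 to hit its cap of 85 — 35 left.
Only 35 left; FtBase takes them to reach 35.
Total = 210×95 + 240×65 + 190×85 + 150×35 + 220×15 = 60250.

60250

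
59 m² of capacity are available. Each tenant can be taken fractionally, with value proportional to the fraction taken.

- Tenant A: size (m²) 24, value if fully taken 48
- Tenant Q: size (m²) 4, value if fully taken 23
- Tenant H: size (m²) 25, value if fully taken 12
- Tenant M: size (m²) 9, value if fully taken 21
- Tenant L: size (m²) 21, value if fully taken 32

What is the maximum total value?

124.48

Best value per unit of size first: Tenant Q 23/4≈5.75, Tenant M 21/9≈2.33, Tenant A 48/24≈2, Tenant L 32/21≈1.52, Tenant H 12/25≈0.48.
Take all of Tenant Q (4 m², value 23) → 55 m² left.
All 9 m² of Tenant M fit (value 21) → 46 remain.
All 24 m² of Tenant A fit (value 48) → 22 remain.
Take all of Tenant L (21 m², value 32) → 1 m² left.
Fill the last 1 m² with part of Tenant H: 1/25 of it earns 0.48.
Total value = 124.48.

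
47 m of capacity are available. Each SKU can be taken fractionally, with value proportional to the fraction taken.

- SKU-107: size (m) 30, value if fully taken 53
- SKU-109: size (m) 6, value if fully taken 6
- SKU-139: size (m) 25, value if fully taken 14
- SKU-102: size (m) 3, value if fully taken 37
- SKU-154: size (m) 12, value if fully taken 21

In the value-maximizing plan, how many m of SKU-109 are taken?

2

Best value per unit of size first: SKU-102 37/3≈12.3, SKU-107 53/30≈1.77, SKU-154 21/12≈1.75, SKU-109 6/6≈1, SKU-139 14/25≈0.56.
Take all of SKU-102 (3 m, value 37) → 44 m left.
All 30 m of SKU-107 fit (value 53) → 14 remain.
Take all of SKU-154 (12 m, value 21) → 2 m left.
Only 2 m remain; take 2/6 of SKU-109 for value 6×2/6 = 2.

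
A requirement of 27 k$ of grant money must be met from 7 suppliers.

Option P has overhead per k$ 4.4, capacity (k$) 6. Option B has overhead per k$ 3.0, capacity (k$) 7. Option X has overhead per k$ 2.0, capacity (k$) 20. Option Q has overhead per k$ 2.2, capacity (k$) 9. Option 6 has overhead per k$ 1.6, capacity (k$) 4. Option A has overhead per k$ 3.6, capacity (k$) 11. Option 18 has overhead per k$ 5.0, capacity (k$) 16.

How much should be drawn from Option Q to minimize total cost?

Cheapest first:
Take 4 from Option 6 at 1.6 → need 23 more.
Take 20 from Option X at 2.0 → need 3 more.
Option Q (2.2): take the remaining 3 → done.
Option B, Option A, Option P, Option 18: unused.

3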